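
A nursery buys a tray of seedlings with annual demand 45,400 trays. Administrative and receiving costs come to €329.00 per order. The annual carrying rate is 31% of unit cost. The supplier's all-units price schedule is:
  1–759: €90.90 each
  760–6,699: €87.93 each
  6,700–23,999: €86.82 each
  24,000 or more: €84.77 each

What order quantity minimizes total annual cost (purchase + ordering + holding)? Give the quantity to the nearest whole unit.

Holding cost per unit per year at price C is H = 0.31·C.
Evaluate total cost at each tier's feasible EOQ or, if the EOQ is below the tier, at the tier's minimum quantity.
Tier 1 (€90.90): EOQ = 1029.6 exceeds tier's upper bound 759, so this tier is dominated.
EOQ at €87.93 = 1046.9 (feasible in tier 2): TC = 45,400×€87.93 + (45,400/1046.9)×329 + (1046.9/2)×0.31×€87.93 = €4,020,557.81.
EOQ at €86.82 = 1053.5 < 6700, so use break Q=6700: TC = 45,400×€86.82 + (45,400/6700.0)×329 + (6700.0/2)×0.31×€86.82 = €4,034,019.91.
EOQ at €84.77 = 1066.2 < 24000, so use break Q=24000: TC = 45,400×€84.77 + (45,400/24000.0)×329 + (24000.0/2)×0.31×€84.77 = €4,164,524.76.
Lowest total cost is €4,020,557.81 at Q = 1046.9.

Q* ≈ 1,047 trays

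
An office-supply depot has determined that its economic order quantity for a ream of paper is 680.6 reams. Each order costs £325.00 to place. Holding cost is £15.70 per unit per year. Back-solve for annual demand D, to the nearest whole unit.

D ≈ 11,188 reams per year

Invert the EOQ relation Q*² = 2DS/H.
From Q* = √(2DS/H): D = Q*²H / (2S) = 680.6² × 15.7 / (2 × 325) = 11188.457.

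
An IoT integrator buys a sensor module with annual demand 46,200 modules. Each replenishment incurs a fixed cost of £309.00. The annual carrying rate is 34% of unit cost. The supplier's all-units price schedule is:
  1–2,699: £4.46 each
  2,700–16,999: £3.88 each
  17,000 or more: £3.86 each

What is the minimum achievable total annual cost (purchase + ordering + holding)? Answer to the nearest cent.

TC* ≈ £185,393.20

Holding cost per unit per year at price C is H = 0.34·C.
Evaluate total cost at each tier's feasible EOQ or, if the EOQ is below the tier, at the tier's minimum quantity.
Tier 1 (£4.46): EOQ = 4339.2 exceeds tier's upper bound 2699, so this tier is dominated.
EOQ at £3.88 = 4652.2 (feasible in tier 2): TC = 46,200×£3.88 + (46,200/4652.2)×309 + (4652.2/2)×0.34×£3.88 = £185,393.20.
EOQ at £3.86 = 4664.3 < 17000, so use break Q=17000: TC = 46,200×£3.86 + (46,200/17000.0)×309 + (17000.0/2)×0.34×£3.86 = £190,327.15.
Lowest total cost among the candidates is at Q = 4652.2.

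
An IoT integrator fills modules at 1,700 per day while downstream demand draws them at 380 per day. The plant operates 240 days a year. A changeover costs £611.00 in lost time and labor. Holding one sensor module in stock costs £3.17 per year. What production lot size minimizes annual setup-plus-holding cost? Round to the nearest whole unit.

Q* ≈ 6,729 modules

Annual demand D = 380 × 240 = 91,200.
Production build-up factor (1 − d/p) = 1 − 380/1,700 = 0.7765.
Q* = √(2DS / (H(1 − d/p))) = √(2 × 91,200 × 611 / (3.17 × 0.7765)).
= √(111,446,400 / 2.4614) ≈ 6728.851.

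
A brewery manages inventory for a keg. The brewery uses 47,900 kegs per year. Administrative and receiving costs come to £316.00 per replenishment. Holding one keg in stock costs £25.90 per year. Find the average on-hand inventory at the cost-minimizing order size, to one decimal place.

Q* = √(2DS/H) = √(2 × 47,900 × 316 / 25.9) ≈ 1081.13.
Average inventory = Q*/2 ≈ 1081.13 / 2 = 540.563.

Average inventory ≈ 540.6 kegs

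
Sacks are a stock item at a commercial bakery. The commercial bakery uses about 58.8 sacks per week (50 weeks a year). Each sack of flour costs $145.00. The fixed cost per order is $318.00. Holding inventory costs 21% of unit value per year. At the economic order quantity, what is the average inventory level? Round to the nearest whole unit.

Average inventory ≈ 124 sacks

Annual demand D = 58.8 × 50 = 2,940.
Holding cost H = 0.21 × $145.00 = $30.4500 per unit per year.
The optimal lot size = √(2DS/H) = √(2 × 2,940 × 318 / 30.45) ≈ 247.80.
Average inventory = Q*/2 ≈ 247.80 / 2 = 123.902.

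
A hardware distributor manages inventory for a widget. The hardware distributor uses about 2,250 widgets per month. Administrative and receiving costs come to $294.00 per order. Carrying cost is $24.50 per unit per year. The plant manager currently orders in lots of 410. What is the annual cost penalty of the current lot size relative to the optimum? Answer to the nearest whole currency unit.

Annual demand D = 2,250 × 12 = 27,000.
EOQ = √(2DS/H) = √(2 × 27,000 × 294 / 24.5) ≈ 804.98.
Cost at Q* = (D/Q*)S + (Q*/2)H = √(2DSH) ≈ $19,722.12.
Cost at Q = 410: (27,000/410)×294 + (410/2)×24.5 = $19,360.98 + $5,022.50 = $24,383.48.
Excess = $24,383.48 − $19,722.12 = $4,661.36.

Extra cost ≈ $4,661 per year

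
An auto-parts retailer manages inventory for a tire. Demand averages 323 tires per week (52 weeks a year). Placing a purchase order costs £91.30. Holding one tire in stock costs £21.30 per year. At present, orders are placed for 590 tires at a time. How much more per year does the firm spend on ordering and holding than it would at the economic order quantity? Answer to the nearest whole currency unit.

Extra cost ≈ £800 per year

Annual demand D = 323 × 52 = 16,796.
EOQ = √(2DS/H) = √(2 × 16,796 × 91.3 / 21.3) ≈ 379.46.
Cost at Q* = (D/Q*)S + (Q*/2)H = √(2DSH) ≈ £8,082.45.
Cost at Q = 590: (16,796/590)×91.3 + (590/2)×21.3 = £2,599.11 + £6,283.50 = £8,882.61.
Excess = £8,882.61 − £8,082.45 = £800.16.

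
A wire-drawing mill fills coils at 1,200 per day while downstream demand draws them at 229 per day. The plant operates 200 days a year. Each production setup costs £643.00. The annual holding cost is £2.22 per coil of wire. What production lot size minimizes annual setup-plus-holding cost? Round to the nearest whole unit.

Q* ≈ 5,726 coils

Annual demand D = 229 × 200 = 45,800.
Production build-up factor (1 − d/p) = 1 − 229/1,200 = 0.8092.
Q* = √(2DS / (H(1 − d/p))) = √(2 × 45,800 × 643 / (2.22 × 0.8092)).
= √(58,898,800 / 1.7964) ≈ 5726.084.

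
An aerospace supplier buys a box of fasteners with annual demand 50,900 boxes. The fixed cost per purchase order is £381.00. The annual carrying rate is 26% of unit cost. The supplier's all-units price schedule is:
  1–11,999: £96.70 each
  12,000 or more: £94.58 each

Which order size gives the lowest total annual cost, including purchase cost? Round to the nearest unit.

Holding cost per unit per year at price C is H = 0.26·C.
Evaluate total cost at each tier's feasible EOQ or, if the EOQ is below the tier, at the tier's minimum quantity.
EOQ at £96.70 = 1242.0 (feasible in tier 1): TC = 50,900×£96.70 + (50,900/1242.0)×381 + (1242.0/2)×0.26×£96.70 = £4,953,257.43.
EOQ at £94.58 = 1255.9 < 12000, so use break Q=12000: TC = 50,900×£94.58 + (50,900/12000.0)×381 + (12000.0/2)×0.26×£94.58 = £4,963,282.88.
Lowest total cost is £4,953,257.43 at Q = 1242.0.

Q* ≈ 1,242 boxes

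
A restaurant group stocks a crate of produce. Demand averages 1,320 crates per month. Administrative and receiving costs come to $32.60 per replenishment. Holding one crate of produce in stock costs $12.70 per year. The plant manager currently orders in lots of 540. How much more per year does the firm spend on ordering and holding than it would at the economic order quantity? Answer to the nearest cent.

Extra cost ≈ $763.64 per year

Annual demand D = 1,320 × 12 = 15,840.
EOQ = √(2DS/H) = √(2 × 15,840 × 32.6 / 12.7) ≈ 285.17.
Cost at Q* = (D/Q*)S + (Q*/2)H = √(2DSH) ≈ $3,621.62.
Cost at Q = 540: (15,840/540)×32.6 + (540/2)×12.7 = $956.27 + $3,429.00 = $4,385.27.
Excess = $4,385.27 − $3,621.62 = $763.64.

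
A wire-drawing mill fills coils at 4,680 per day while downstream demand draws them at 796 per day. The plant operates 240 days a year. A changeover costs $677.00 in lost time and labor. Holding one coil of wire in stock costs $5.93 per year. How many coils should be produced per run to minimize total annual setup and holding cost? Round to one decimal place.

Annual demand D = 796 × 240 = 191,040.
Production build-up factor (1 − d/p) = 1 − 796/4,680 = 0.8299.
Q* = √(2DS / (H(1 − d/p))) = √(2 × 191,040 × 677 / (5.93 × 0.8299)).
= √(258,668,160 / 4.9214) ≈ 7249.824.

Q* ≈ 7,249.8 coils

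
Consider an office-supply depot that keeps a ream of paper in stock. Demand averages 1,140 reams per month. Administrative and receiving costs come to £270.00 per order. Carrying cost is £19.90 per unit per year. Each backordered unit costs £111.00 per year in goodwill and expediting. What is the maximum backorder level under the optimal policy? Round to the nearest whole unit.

Annual demand D = 1,140 × 12 = 13,680.
With planned backorders, Q* = √(2DS/H) · √((H+B)/B).
√(2DS/H) = √(2 × 13,680 × 270 / 19.9) = 609.275.
√((H+B)/B) = √((19.9+111)/111) = 1.0859.
Q* ≈ 661.640.
S* = Q* · H/(H+B) = 661.640 × 19.9/130.9 ≈ 100.585.

S* ≈ 101 reams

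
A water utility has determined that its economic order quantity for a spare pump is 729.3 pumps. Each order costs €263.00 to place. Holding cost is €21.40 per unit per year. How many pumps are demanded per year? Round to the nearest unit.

Invert the EOQ relation Q*² = 2DS/H.
From Q* = √(2DS/H): D = Q*²H / (2S) = 729.3² × 21.4 / (2 × 263) = 21639.163.

D ≈ 21,639 pumps per year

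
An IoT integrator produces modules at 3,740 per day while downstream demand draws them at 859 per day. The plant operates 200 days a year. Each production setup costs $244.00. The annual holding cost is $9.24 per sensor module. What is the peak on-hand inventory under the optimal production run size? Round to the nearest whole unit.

I_max ≈ 2,644 modules

Annual demand D = 859 × 200 = 171,800.
Production build-up factor (1 − d/p) = 1 − 859/3,740 = 0.7703.
Q* = √(2DS / (H(1 − d/p))) = √(2 × 171,800 × 244 / (9.24 × 0.7703)).
= √(83,838,400 / 7.1178) ≈ 3432.019.
Maximum inventory = Q*(1 − d/p) = 3432.019 × 0.7703 ≈ 2643.756.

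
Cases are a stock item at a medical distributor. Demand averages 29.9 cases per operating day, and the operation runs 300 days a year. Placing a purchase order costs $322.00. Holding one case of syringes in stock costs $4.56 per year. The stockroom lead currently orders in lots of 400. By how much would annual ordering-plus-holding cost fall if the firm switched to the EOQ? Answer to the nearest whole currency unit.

Annual demand D = 29.9 × 300 = 8,970.
EOQ = √(2DS/H) = √(2 × 8,970 × 322 / 4.56) ≈ 1125.53.
Cost at Q* = (D/Q*)S + (Q*/2)H = √(2DSH) ≈ $5,132.41.
Cost at Q = 400: (8,970/400)×322 + (400/2)×4.56 = $7,220.85 + $912.00 = $8,132.85.
Excess = $8,132.85 − $5,132.41 = $3,000.44.

Extra cost ≈ $3,000 per year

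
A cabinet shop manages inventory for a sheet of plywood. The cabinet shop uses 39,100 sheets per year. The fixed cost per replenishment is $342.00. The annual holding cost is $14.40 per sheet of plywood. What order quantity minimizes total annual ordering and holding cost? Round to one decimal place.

Q* ≈ 1,362.8 sheets

EOQ = √(2DS / H) = √(2 × 39,100 × 342 / 14.4).
= √(26,744,400 / 14.4) = √1,857,250 ≈ 1362.810.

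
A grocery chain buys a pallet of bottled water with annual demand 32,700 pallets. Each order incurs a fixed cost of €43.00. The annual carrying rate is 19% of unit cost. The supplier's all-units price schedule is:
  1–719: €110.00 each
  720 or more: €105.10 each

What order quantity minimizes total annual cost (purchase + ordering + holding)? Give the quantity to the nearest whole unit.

Holding cost per unit per year at price C is H = 0.19·C.
Evaluate total cost at each tier's feasible EOQ or, if the EOQ is below the tier, at the tier's minimum quantity.
EOQ at €110.00 = 366.8 (feasible in tier 1): TC = 32,700×€110.00 + (32,700/366.8)×43 + (366.8/2)×0.19×€110.00 = €3,604,666.48.
EOQ at €105.10 = 375.3 < 720, so use break Q=720: TC = 32,700×€105.10 + (32,700/720.0)×43 + (720.0/2)×0.19×€105.10 = €3,445,911.76.
Lowest total cost is €3,445,911.76 at Q = 720.0.

Q* ≈ 720 pallets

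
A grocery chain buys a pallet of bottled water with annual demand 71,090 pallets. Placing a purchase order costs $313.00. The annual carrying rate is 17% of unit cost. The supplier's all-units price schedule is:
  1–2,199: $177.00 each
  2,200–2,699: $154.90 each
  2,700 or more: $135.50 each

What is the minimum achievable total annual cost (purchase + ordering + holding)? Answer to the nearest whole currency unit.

TC* ≈ $9,672,033

Holding cost per unit per year at price C is H = 0.17·C.
For each price level, check whether its EOQ is feasible; otherwise the best quantity at that price is the breakpoint.
EOQ at $177.00 = 1216.1 (feasible in tier 1): TC = 71,090×$177.00 + (71,090/1216.1)×313 + (1216.1/2)×0.17×$177.00 = $12,619,523.38.
EOQ at $154.90 = 1300.0 < 2200, so use break Q=2200: TC = 71,090×$154.90 + (71,090/2200.0)×313 + (2200.0/2)×0.17×$154.90 = $11,050,921.47.
EOQ at $135.50 = 1389.9 < 2700, so use break Q=2700: TC = 71,090×$135.50 + (71,090/2700.0)×313 + (2700.0/2)×0.17×$135.50 = $9,672,033.42.
Lowest total cost among the candidates is at Q = 2700.0.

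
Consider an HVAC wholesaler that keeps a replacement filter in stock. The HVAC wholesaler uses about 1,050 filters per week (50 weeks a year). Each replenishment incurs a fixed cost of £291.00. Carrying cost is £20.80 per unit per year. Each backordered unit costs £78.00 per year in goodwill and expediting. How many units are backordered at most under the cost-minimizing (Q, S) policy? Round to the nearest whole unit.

S* ≈ 287 filters

Annual demand D = 1,050 × 50 = 52,500.
With planned backorders, Q* = √(2DS/H) · √((H+B)/B).
√(2DS/H) = √(2 × 52,500 × 291 / 20.8) = 1212.019.
√((H+B)/B) = √((20.8+78)/78) = 1.1255.
Q* ≈ 1364.083.
S* = Q* · H/(H+B) = 1364.083 × 20.8/98.8 ≈ 287.175.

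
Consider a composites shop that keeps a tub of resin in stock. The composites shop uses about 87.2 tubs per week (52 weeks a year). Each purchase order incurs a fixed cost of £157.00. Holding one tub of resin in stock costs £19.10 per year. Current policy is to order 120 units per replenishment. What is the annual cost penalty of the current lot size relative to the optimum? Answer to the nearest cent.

Extra cost ≈ £1,863.66 per year

Annual demand D = 87.2 × 52 = 4,534.4.
EOQ = √(2DS/H) = √(2 × 4,534.4 × 157 / 19.1) ≈ 273.03.
Cost at Q* = (D/Q*)S + (Q*/2)H = √(2DSH) ≈ £5,214.85.
Cost at Q = 120: (4,534.4/120)×157 + (120/2)×19.1 = £5,932.51 + £1,146.00 = £7,078.51.
Excess = £7,078.51 − £5,214.85 = £1,863.66.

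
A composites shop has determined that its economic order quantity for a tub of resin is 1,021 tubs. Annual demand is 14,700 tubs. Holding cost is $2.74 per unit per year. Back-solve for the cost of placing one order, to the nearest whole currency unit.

S ≈ $97

Squaring Q* = √(2DS/H) gives Q*² = 2DS/H.
From Q* = √(2DS/H): S = Q*²H / (2D) = 1,021² × 2.74 / (2 × 14,700) = 97.1527.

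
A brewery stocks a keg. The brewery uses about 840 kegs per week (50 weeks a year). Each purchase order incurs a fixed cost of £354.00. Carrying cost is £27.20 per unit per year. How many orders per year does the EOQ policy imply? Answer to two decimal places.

Annual demand D = 840 × 50 = 42,000.
The optimal lot size = √(2DS/H) = √(2 × 42,000 × 354 / 27.2) ≈ 1045.58.
Orders per year = D / Q* = 42,000 / 1045.58 ≈ 40.169.

N ≈ 40.17 orders per year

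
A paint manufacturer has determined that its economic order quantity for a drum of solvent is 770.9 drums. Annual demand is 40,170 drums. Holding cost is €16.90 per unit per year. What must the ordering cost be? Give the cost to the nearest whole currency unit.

S ≈ €125

Squaring Q* = √(2DS/H) gives Q*² = 2DS/H.
From Q* = √(2DS/H): S = Q*²H / (2D) = 770.9² × 16.9 / (2 × 40,170) = 125.0118.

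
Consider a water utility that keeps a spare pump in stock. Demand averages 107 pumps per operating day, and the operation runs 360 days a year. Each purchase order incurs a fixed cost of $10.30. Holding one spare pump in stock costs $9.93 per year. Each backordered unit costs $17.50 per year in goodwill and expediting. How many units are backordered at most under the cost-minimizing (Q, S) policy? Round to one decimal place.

Annual demand D = 107 × 360 = 38,520.
With planned backorders, Q* = √(2DS/H) · √((H+B)/B).
√(2DS/H) = √(2 × 38,520 × 10.3 / 9.93) = 282.685.
√((H+B)/B) = √((9.93+17.5)/17.5) = 1.2520.
Q* ≈ 353.913.
S* = Q* · H/(H+B) = 353.913 × 9.93/27.43 ≈ 128.121.

S* ≈ 128.1 pumps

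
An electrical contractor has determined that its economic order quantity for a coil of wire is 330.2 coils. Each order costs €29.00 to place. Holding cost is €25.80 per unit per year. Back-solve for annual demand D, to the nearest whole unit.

The basic EOQ model gives Q* = √(2DS/H); rearrange for the unknown.
From Q* = √(2DS/H): D = Q*²H / (2S) = 330.2² × 25.8 / (2 × 29) = 48500.459.

D ≈ 48,500 coils per year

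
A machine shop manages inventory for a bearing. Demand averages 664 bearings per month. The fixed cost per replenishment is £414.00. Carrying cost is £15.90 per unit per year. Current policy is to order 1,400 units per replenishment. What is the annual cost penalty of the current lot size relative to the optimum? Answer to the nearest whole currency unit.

Extra cost ≈ £3,244 per year

Annual demand D = 664 × 12 = 7,968.
EOQ = √(2DS/H) = √(2 × 7,968 × 414 / 15.9) ≈ 644.16.
Cost at Q* = (D/Q*)S + (Q*/2)H = √(2DSH) ≈ £10,242.09.
Cost at Q = 1,400: (7,968/1,400)×414 + (1,400/2)×15.9 = £2,356.25 + £11,130.00 = £13,486.25.
Excess = £13,486.25 − £10,242.09 = £3,244.17.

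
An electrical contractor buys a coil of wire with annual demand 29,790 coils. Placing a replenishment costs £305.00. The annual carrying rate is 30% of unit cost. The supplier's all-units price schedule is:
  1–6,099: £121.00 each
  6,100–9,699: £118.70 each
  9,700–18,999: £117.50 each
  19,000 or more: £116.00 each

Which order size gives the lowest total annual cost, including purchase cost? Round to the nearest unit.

Holding cost per unit per year at price C is H = 0.30·C.
Evaluate total cost at each tier's feasible EOQ or, if the EOQ is below the tier, at the tier's minimum quantity.
EOQ at £121.00 = 707.5 (feasible in tier 1): TC = 29,790×£121.00 + (29,790/707.5)×305 + (707.5/2)×0.30×£121.00 = £3,630,273.46.
EOQ at £118.70 = 714.4 < 6100, so use break Q=6100: TC = 29,790×£118.70 + (29,790/6100.0)×305 + (6100.0/2)×0.30×£118.70 = £3,646,173.00.
EOQ at £117.50 = 718.0 < 9700, so use break Q=9700: TC = 29,790×£117.50 + (29,790/9700.0)×305 + (9700.0/2)×0.30×£117.50 = £3,672,224.20.
EOQ at £116.00 = 722.6 < 19000, so use break Q=19000: TC = 29,790×£116.00 + (29,790/19000.0)×305 + (19000.0/2)×0.30×£116.00 = £3,786,718.21.
Lowest total cost is £3,630,273.46 at Q = 707.5.

Q* ≈ 708 coils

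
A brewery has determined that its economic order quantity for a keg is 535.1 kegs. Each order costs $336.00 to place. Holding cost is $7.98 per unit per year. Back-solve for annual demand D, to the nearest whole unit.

Squaring Q* = √(2DS/H) gives Q*² = 2DS/H.
From Q* = √(2DS/H): D = Q*²H / (2S) = 535.1² × 7.98 / (2 × 336) = 3400.193.

D ≈ 3,400 kegs per year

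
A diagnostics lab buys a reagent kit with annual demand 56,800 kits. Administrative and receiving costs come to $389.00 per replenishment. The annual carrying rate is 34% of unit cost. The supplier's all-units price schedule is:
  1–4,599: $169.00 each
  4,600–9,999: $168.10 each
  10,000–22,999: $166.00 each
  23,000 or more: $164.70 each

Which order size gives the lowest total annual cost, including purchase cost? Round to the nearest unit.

Holding cost per unit per year at price C is H = 0.34·C.
Candidates are each tier's EOQ (if it falls in that tier) and each price-break quantity.
EOQ at $169.00 = 877.0 (feasible in tier 1): TC = 56,800×$169.00 + (56,800/877.0)×389 + (877.0/2)×0.34×$169.00 = $9,649,590.28.
EOQ at $168.10 = 879.3 < 4600, so use break Q=4600: TC = 56,800×$168.10 + (56,800/4600.0)×389 + (4600.0/2)×0.34×$168.10 = $9,684,337.50.
EOQ at $166.00 = 884.9 < 10000, so use break Q=10000: TC = 56,800×$166.00 + (56,800/10000.0)×389 + (10000.0/2)×0.34×$166.00 = $9,713,209.52.
EOQ at $164.70 = 888.3 < 23000, so use break Q=23000: TC = 56,800×$164.70 + (56,800/23000.0)×389 + (23000.0/2)×0.34×$164.70 = $9,999,897.66.
Lowest total cost is $9,649,590.28 at Q = 877.0.

Q* ≈ 877 kits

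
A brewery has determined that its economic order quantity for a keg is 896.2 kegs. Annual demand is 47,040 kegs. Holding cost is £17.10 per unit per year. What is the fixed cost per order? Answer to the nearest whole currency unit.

Invert the EOQ relation Q*² = 2DS/H.
From Q* = √(2DS/H): S = Q*²H / (2D) = 896.2² × 17.1 / (2 × 47,040) = 145.9852.

S ≈ £146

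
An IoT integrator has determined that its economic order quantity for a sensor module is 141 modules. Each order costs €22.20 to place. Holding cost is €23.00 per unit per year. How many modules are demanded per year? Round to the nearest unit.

Squaring Q* = √(2DS/H) gives Q*² = 2DS/H.
From Q* = √(2DS/H): D = Q*²H / (2S) = 141² × 23 / (2 × 22.2) = 10298.716.

D ≈ 10,299 modules per year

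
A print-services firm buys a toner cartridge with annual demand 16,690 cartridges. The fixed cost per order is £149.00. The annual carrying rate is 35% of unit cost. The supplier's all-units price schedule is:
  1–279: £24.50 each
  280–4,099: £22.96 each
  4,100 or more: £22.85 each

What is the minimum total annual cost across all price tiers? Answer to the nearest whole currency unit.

Holding cost per unit per year at price C is H = 0.35·C.
For each price level, check whether its EOQ is feasible; otherwise the best quantity at that price is the breakpoint.
Tier 1 (£24.50): EOQ = 761.6 exceeds tier's upper bound 279, so this tier is dominated.
EOQ at £22.96 = 786.7 (feasible in tier 2): TC = 16,690×£22.96 + (16,690/786.7)×149 + (786.7/2)×0.35×£22.96 = £389,524.43.
EOQ at £22.85 = 788.6 < 4100, so use break Q=4100: TC = 16,690×£22.85 + (16,690/4100.0)×149 + (4100.0/2)×0.35×£22.85 = £398,367.91.
Lowest total cost among the candidates is at Q = 786.7.

TC* ≈ £389,524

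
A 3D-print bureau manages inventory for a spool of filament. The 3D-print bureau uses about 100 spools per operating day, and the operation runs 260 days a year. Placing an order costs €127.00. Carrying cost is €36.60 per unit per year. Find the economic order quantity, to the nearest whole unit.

Q* ≈ 425 spools

Annual demand D = 100 × 260 = 26,000.
EOQ = √(2DS / H) = √(2 × 26,000 × 127 / 36.6).
= √(6,604,000 / 36.6) = √180,437.1585 ≈ 424.779.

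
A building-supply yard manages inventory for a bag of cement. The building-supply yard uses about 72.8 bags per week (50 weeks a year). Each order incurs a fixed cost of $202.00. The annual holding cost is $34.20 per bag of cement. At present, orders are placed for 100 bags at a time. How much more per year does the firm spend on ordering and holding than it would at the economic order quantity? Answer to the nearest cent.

Annual demand D = 72.8 × 50 = 3,640.
EOQ = √(2DS/H) = √(2 × 3,640 × 202 / 34.2) ≈ 207.36.
Cost at Q* = (D/Q*)S + (Q*/2)H = √(2DSH) ≈ $7,091.77.
Cost at Q = 100: (3,640/100)×202 + (100/2)×34.2 = $7,352.80 + $1,710.00 = $9,062.80.
Excess = $9,062.80 − $7,091.77 = $1,971.03.

Extra cost ≈ $1,971.03 per year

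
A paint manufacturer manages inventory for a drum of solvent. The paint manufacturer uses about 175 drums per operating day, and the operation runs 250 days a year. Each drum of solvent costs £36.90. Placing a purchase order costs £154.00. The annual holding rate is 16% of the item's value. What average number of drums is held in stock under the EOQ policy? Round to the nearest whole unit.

Average inventory ≈ 755 drums

Annual demand D = 175 × 250 = 43,750.
Holding cost H = 0.16 × £36.90 = £5.9040 per unit per year.
Q* = √(2DS/H) = √(2 × 43,750 × 154 / 5.904) ≈ 1510.75.
Average inventory = Q*/2 ≈ 1510.75 / 2 = 755.373.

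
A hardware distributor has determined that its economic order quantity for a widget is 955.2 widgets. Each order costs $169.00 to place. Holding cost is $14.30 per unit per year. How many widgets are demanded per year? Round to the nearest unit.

D ≈ 38,602 widgets per year

Squaring Q* = √(2DS/H) gives Q*² = 2DS/H.
From Q* = √(2DS/H): D = Q*²H / (2S) = 955.2² × 14.3 / (2 × 169) = 38601.836.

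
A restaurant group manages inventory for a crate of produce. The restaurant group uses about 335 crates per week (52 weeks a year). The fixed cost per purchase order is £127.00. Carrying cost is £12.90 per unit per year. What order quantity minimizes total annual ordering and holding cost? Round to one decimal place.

Annual demand D = 335 × 52 = 17,420.
EOQ = √(2DS / H) = √(2 × 17,420 × 127 / 12.9).
= √(4,424,680 / 12.9) = √342,998.4496 ≈ 585.661.

Q* ≈ 585.7 crates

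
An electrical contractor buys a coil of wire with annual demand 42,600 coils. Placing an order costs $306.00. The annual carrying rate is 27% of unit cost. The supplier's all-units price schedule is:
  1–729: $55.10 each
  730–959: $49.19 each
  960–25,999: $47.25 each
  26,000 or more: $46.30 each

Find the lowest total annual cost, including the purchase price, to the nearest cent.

TC* ≈ $2,031,087.42

Holding cost per unit per year at price C is H = 0.27·C.
For each price level, check whether its EOQ is feasible; otherwise the best quantity at that price is the breakpoint.
Tier 1 ($55.10): EOQ = 1323.8 exceeds tier's upper bound 729, so this tier is dominated.
Tier 2 ($49.19): EOQ = 1401.1 exceeds tier's upper bound 959, so this tier is dominated.
EOQ at $47.25 = 1429.5 (feasible in tier 3): TC = 42,600×$47.25 + (42,600/1429.5)×306 + (1429.5/2)×0.27×$47.25 = $2,031,087.42.
EOQ at $46.30 = 1444.1 < 26000, so use break Q=26000: TC = 42,600×$46.30 + (42,600/26000.0)×306 + (26000.0/2)×0.27×$46.30 = $2,135,394.37.
Lowest total cost among the candidates is at Q = 1429.5.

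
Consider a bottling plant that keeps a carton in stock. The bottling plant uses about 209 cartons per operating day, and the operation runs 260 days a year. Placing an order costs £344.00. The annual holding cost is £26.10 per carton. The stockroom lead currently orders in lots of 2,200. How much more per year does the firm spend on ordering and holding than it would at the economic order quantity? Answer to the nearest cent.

Annual demand D = 209 × 260 = 54,340.
EOQ = √(2DS/H) = √(2 × 54,340 × 344 / 26.1) ≈ 1196.83.
Cost at Q* = (D/Q*)S + (Q*/2)H = √(2DSH) ≈ £31,237.36.
Cost at Q = 2,200: (54,340/2,200)×344 + (2,200/2)×26.1 = £8,496.80 + £28,710.00 = £37,206.80.
Excess = £37,206.80 − £31,237.36 = £5,969.44.

Extra cost ≈ £5,969.44 per year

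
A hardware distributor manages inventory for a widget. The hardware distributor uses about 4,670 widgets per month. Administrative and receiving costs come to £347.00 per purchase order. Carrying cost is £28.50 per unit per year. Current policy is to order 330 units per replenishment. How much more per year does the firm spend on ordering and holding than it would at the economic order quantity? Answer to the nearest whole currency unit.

Annual demand D = 4,670 × 12 = 56,040.
EOQ = √(2DS/H) = √(2 × 56,040 × 347 / 28.5) ≈ 1168.17.
Cost at Q* = (D/Q*)S + (Q*/2)H = √(2DSH) ≈ £33,292.87.
Cost at Q = 330: (56,040/330)×347 + (330/2)×28.5 = £58,926.91 + £4,702.50 = £63,629.41.
Excess = £63,629.41 − £33,292.87 = £30,336.54.

Extra cost ≈ £30,337 per year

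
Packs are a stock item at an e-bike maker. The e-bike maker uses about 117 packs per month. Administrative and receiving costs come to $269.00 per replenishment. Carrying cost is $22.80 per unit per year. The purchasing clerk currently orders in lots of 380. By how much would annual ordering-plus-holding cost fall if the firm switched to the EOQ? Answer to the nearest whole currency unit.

Extra cost ≈ $1,176 per year

Annual demand D = 117 × 12 = 1,404.
EOQ = √(2DS/H) = √(2 × 1,404 × 269 / 22.8) ≈ 182.02.
Cost at Q* = (D/Q*)S + (Q*/2)H = √(2DSH) ≈ $4,149.94.
Cost at Q = 380: (1,404/380)×269 + (380/2)×22.8 = $993.88 + $4,332.00 = $5,325.88.
Excess = $5,325.88 − $4,149.94 = $1,175.94.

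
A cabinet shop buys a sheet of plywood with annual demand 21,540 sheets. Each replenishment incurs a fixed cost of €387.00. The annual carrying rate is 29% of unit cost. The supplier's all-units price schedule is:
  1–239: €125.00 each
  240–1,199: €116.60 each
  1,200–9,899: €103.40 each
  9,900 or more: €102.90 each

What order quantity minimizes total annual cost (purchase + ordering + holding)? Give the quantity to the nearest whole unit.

Holding cost per unit per year at price C is H = 0.29·C.
Evaluate total cost at each tier's feasible EOQ or, if the EOQ is below the tier, at the tier's minimum quantity.
Tier 1 (€125.00): EOQ = 678.2 exceeds tier's upper bound 239, so this tier is dominated.
EOQ at €116.60 = 702.2 (feasible in tier 2): TC = 21,540×€116.60 + (21,540/702.2)×387 + (702.2/2)×0.29×€116.60 = €2,535,307.33.
EOQ at €103.40 = 745.6 < 1200, so use break Q=1200: TC = 21,540×€103.40 + (21,540/1200.0)×387 + (1200.0/2)×0.29×€103.40 = €2,252,174.25.
EOQ at €102.90 = 747.5 < 9900, so use break Q=9900: TC = 21,540×€102.90 + (21,540/9900.0)×387 + (9900.0/2)×0.29×€102.90 = €2,365,020.97.
Lowest total cost is €2,252,174.25 at Q = 1200.0.

Q* ≈ 1,200 sheets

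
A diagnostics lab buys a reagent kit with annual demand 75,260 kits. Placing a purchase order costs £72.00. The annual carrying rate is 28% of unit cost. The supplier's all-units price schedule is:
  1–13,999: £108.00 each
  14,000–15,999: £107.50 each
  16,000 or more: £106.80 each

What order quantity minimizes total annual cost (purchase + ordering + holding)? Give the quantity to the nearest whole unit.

Holding cost per unit per year at price C is H = 0.28·C.
For each price level, check whether its EOQ is feasible; otherwise the best quantity at that price is the breakpoint.
EOQ at £108.00 = 598.6 (feasible in tier 1): TC = 75,260×£108.00 + (75,260/598.6)×72 + (598.6/2)×0.28×£108.00 = £8,146,183.15.
EOQ at £107.50 = 600.0 < 14000, so use break Q=14000: TC = 75,260×£107.50 + (75,260/14000.0)×72 + (14000.0/2)×0.28×£107.50 = £8,301,537.05.
EOQ at £106.80 = 602.0 < 16000, so use break Q=16000: TC = 75,260×£106.80 + (75,260/16000.0)×72 + (16000.0/2)×0.28×£106.80 = £8,277,338.67.
Lowest total cost is £8,146,183.15 at Q = 598.6.

Q* ≈ 599 kits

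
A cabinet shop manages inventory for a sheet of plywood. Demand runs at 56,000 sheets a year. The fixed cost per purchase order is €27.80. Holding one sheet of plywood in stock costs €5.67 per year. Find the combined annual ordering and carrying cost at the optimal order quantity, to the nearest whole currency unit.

TC* ≈ €4,202

EOQ = √(2DS/H) = √(2 × 56,000 × 27.8 / 5.67) ≈ 741.04.
At Q*, ordering cost (D/Q*)S equals holding cost (Q*/2)H, each = √(DSH/2).
Minimum total = √(2DSH) = √(2 × 56,000 × 27.8 × 5.67) ≈ 4201.680.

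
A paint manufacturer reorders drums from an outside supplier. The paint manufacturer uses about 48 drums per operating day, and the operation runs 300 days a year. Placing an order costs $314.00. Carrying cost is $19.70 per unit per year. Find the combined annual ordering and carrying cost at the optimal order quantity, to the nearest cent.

Annual demand D = 48 × 300 = 14,400.
The optimal lot size = √(2DS/H) = √(2 × 14,400 × 314 / 19.7) ≈ 677.53.
At Q*, ordering cost (D/Q*)S equals holding cost (Q*/2)H, each = √(DSH/2).
Minimum total = √(2DSH) = √(2 × 14,400 × 314 × 19.7) ≈ 13347.323.

TC* ≈ $13,347.32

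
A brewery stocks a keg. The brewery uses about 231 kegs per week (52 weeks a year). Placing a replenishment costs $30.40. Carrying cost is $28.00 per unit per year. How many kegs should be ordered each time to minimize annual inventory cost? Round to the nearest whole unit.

Q* ≈ 162 kegs

Annual demand D = 231 × 52 = 12,012.
EOQ = √(2DS / H) = √(2 × 12,012 × 30.4 / 28).
= √(730,329.6 / 28) = √26,083.2 ≈ 161.503.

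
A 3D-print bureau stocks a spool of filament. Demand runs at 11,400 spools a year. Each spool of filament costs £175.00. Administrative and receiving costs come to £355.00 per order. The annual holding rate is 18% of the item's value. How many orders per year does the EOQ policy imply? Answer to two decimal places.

N ≈ 22.49 orders per year

Holding cost H = 0.18 × £175.00 = £31.5000 per unit per year.
EOQ = √(2DS/H) = √(2 × 11,400 × 355 / 31.5) ≈ 506.90.
Orders per year = D / Q* = 11,400 / 506.90 ≈ 22.489.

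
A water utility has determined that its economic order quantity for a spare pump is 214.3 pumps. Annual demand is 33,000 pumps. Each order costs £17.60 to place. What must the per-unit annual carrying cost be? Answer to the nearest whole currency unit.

H ≈ £25

Invert the EOQ relation Q*² = 2DS/H.
From Q* = √(2DS/H): H = 2DS / Q*² = 2 × 33,000 × 17.6 / 214.3² = 25.2937.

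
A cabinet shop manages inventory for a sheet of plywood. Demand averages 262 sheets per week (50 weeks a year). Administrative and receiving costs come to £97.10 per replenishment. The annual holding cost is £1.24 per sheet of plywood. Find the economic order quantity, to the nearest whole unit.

Q* ≈ 1,432 sheets

Annual demand D = 262 × 50 = 13,100.
EOQ = √(2DS / H) = √(2 × 13,100 × 97.1 / 1.24).
= √(2,544,020 / 1.24) = √2,051,629.0323 ≈ 1432.351.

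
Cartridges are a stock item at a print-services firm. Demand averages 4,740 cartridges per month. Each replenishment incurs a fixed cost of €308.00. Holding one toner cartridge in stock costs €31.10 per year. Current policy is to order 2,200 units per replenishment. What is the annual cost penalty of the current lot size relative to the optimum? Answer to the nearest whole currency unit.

Annual demand D = 4,740 × 12 = 56,880.
EOQ = √(2DS/H) = √(2 × 56,880 × 308 / 31.1) ≈ 1061.43.
Cost at Q* = (D/Q*)S + (Q*/2)H = √(2DSH) ≈ €33,010.37.
Cost at Q = 2,200: (56,880/2,200)×308 + (2,200/2)×31.1 = €7,963.20 + €34,210.00 = €42,173.20.
Excess = €42,173.20 − €33,010.37 = €9,162.83.

Extra cost ≈ €9,163 per year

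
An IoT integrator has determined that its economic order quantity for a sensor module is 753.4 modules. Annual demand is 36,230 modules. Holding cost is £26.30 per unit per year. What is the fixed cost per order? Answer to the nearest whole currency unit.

Invert the EOQ relation Q*² = 2DS/H.
From Q* = √(2DS/H): S = Q*²H / (2D) = 753.4² × 26.3 / (2 × 36,230) = 206.0197.

S ≈ £206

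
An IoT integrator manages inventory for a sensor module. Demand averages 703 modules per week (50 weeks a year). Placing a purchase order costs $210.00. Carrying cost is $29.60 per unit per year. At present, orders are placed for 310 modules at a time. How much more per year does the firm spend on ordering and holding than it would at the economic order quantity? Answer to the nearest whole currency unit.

Annual demand D = 703 × 50 = 35,150.
EOQ = √(2DS/H) = √(2 × 35,150 × 210 / 29.6) ≈ 706.22.
Cost at Q* = (D/Q*)S + (Q*/2)H = √(2DSH) ≈ $20,904.18.
Cost at Q = 310: (35,150/310)×210 + (310/2)×29.6 = $23,811.29 + $4,588.00 = $28,399.29.
Excess = $28,399.29 − $20,904.18 = $7,495.11.

Extra cost ≈ $7,495 per year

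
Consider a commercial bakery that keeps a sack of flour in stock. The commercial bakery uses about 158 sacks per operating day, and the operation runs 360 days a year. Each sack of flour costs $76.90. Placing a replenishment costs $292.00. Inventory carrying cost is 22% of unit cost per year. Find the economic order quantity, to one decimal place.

Annual demand D = 158 × 360 = 56,880.
Holding cost H = 0.22 × $76.90 = $16.9180 per unit per year.
EOQ = √(2DS / H) = √(2 × 56,880 × 292 / 16.918).
= √(33,217,920 / 16.918) = √1,963,466.1307 ≈ 1401.237.

Q* ≈ 1,401.2 sacks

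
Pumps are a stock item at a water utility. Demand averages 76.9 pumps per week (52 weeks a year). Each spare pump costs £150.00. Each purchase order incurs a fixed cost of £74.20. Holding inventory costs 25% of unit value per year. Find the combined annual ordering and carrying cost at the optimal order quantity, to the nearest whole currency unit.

TC* ≈ £4,717

Annual demand D = 76.9 × 52 = 3,998.8.
Holding cost H = 0.25 × £150.00 = £37.5000 per unit per year.
The optimal lot size = √(2DS/H) = √(2 × 3,998.8 × 74.2 / 37.5) ≈ 125.80.
At Q*, ordering cost (D/Q*)S equals holding cost (Q*/2)H, each = √(DSH/2).
Minimum total = √(2DSH) = √(2 × 3,998.8 × 74.2 × 37.5) ≈ 4717.343.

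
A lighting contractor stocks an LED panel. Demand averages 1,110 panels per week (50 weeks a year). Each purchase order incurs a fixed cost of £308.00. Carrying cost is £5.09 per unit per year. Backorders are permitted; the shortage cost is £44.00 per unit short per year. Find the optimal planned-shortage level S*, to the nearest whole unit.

Annual demand D = 1,110 × 50 = 55,500.
With planned backorders, Q* = √(2DS/H) · √((H+B)/B).
√(2DS/H) = √(2 × 55,500 × 308 / 5.09) = 2591.660.
√((H+B)/B) = √((5.09+44)/44) = 1.0563.
Q* ≈ 2737.462.
S* = Q* · H/(H+B) = 2737.462 × 5.09/49.09 ≈ 283.840.

S* ≈ 284 panels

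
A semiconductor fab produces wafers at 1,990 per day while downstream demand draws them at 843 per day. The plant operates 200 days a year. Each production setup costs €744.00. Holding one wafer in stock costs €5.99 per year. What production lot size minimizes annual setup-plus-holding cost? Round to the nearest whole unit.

Q* ≈ 8,524 wafers

Annual demand D = 843 × 200 = 168,600.
Production build-up factor (1 − d/p) = 1 − 843/1,990 = 0.5764.
Q* = √(2DS / (H(1 − d/p))) = √(2 × 168,600 × 744 / (5.99 × 0.5764)).
= √(250,876,800 / 3.4525) ≈ 8524.358.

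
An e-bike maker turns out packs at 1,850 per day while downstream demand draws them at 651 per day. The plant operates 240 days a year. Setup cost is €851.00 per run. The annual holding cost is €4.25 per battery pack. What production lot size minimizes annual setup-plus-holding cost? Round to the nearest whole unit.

Q* ≈ 9,826 packs

Annual demand D = 651 × 240 = 156,240.
Production build-up factor (1 − d/p) = 1 − 651/1,850 = 0.6481.
Q* = √(2DS / (H(1 − d/p))) = √(2 × 156,240 × 851 / (4.25 × 0.6481)).
= √(265,920,480 / 2.7545) ≈ 9825.569.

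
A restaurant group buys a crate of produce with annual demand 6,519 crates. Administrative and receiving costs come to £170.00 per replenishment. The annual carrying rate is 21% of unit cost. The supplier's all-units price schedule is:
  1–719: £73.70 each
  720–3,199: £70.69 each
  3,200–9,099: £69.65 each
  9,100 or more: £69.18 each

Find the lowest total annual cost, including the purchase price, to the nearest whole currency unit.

TC* ≈ £467,711

Holding cost per unit per year at price C is H = 0.21·C.
For each price level, check whether its EOQ is feasible; otherwise the best quantity at that price is the breakpoint.
EOQ at £73.70 = 378.4 (feasible in tier 1): TC = 6,519×£73.70 + (6,519/378.4)×170 + (378.4/2)×0.21×£73.70 = £486,307.27.
EOQ at £70.69 = 386.4 < 720, so use break Q=720: TC = 6,519×£70.69 + (6,519/720.0)×170 + (720.0/2)×0.21×£70.69 = £467,711.48.
EOQ at £69.65 = 389.3 < 3200, so use break Q=3200: TC = 6,519×£69.65 + (6,519/3200.0)×170 + (3200.0/2)×0.21×£69.65 = £477,797.07.
EOQ at £69.18 = 390.6 < 9100, so use break Q=9100: TC = 6,519×£69.18 + (6,519/9100.0)×170 + (9100.0/2)×0.21×£69.18 = £517,207.69.
Lowest total cost among the candidates is at Q = 720.0.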